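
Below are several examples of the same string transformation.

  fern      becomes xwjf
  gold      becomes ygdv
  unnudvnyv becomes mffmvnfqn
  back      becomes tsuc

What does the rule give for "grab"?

What's happening: shift every letter 8 places backward in the alphabet (wrapping around).
"grab" → "yjst".

yjst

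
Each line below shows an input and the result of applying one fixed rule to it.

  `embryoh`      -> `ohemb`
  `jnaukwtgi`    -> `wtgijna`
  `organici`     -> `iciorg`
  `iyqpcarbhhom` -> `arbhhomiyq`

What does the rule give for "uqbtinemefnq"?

nemefnquqb

Looking at the pairs, the operation is to move the first 3 characters to the end (rotate left by 3), then delete the first 2 characters.
Working it through for "uqbtinemefnq": intermediate "tinemefnquqb", final "nemefnquqb".
(Check on "organici": → "aniciorg" → "iciorg" ✓)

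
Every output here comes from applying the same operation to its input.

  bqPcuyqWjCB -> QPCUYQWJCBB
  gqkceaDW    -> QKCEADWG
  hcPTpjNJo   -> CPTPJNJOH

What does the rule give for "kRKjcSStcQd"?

RKJCSSTCQDK

In each case the input is transformed by: move the first character to the end, then convert every letter to uppercase.
Working it through for "kRKjcSStcQd": intermediate "RKjcSStcQdk", final "RKJCSSTCQDK".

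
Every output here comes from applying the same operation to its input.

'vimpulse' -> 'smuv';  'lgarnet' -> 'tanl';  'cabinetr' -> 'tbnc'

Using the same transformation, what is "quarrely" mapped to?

In each case the input is transformed by: keep every other character starting from the first (positions 1st, 3rd, 5th, ...), then swap the first and last characters.
Applying that to "quarrely" gives "larq".
(Check on "cabinetr": → "cbnt" → "tbnc" ✓)

larq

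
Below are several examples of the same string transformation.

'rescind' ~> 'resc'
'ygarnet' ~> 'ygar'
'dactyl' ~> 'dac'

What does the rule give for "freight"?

Each output is the input with this applied: delete the last 3 characters.
"freight" → "frei".

frei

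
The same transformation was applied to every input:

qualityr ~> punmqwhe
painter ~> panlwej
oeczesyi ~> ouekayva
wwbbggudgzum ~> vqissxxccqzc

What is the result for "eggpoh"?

The transformation: shift every letter 4 places backward in the alphabet (wrapping around), then move the last 3 characters to the front (rotate right by 3).
On "eggpoh": the first step gives "acclkd", and the second then gives "lkdacc".
(Check on "oeczesyi": → "kayvaoue" → "ouekayva" ✓)

lkdacc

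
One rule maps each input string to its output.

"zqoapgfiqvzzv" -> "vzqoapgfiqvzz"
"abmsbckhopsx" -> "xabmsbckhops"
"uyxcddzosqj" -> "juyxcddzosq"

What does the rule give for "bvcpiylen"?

nbvcpiyle

Looking at the pairs, the operation is to move the last character to the front.
For "bvcpiylen" the result is "nbvcpiyle".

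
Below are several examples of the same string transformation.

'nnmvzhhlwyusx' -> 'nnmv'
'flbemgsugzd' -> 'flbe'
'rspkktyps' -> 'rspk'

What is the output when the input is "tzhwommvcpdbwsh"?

tzhw

Each output is the input with this applied: keep only the first 4 characters.
"tzhwommvcpdbwsh" → "tzhw".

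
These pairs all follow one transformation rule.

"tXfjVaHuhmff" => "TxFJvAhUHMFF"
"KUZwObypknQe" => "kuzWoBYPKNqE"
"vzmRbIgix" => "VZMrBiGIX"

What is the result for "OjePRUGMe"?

What's happening: flip the case of every letter.
On "OjePRUGMe" that produces "oJEprugmE".

oJEprugmE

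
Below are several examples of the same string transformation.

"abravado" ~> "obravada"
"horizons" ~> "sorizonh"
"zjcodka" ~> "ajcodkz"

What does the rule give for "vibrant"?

The transformation: swap the first and last characters.
Doing the same to "vibrant": "tibranv".

tibranv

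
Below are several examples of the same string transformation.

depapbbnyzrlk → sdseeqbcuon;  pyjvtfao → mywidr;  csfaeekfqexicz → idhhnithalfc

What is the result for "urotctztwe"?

rwfwcwzh

The pattern: delete the first 2 characters, then shift every letter 3 places forward in the alphabet (wrapping around).
So "urotctztwe" becomes "rwfwcwzh".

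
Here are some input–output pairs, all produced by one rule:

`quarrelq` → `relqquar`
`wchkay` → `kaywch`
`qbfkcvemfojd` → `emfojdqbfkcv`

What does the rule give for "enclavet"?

What's happening: swap the front and back halves of the string.
So "enclavet" becomes "avetencl".

avetencl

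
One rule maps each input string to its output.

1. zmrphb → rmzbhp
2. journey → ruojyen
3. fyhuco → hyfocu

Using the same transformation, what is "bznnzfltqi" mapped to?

lfznnzbiqt

The transformation: move the last 3 characters to the front (rotate right by 3), then reverse the string.
Starting from "bznnzfltqi": after the first operation, "tqibznnzfl"; after the second, "lfznnzbiqt".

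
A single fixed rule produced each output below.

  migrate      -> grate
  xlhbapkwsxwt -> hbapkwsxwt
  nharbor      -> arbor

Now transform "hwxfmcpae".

Each output is the input with this applied: delete the first 2 characters.
So "hwxfmcpae" becomes "xfmcpae".

xfmcpae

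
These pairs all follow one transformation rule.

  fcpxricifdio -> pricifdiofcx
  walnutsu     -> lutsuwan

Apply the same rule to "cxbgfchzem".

bfchzemcxg

Rule — move the first 3 characters to the end (rotate left by 3), then swap the first and last characters.
On "cxbgfchzem": the first step gives "gfchzemcxb", and the second then gives "bfchzemcxg".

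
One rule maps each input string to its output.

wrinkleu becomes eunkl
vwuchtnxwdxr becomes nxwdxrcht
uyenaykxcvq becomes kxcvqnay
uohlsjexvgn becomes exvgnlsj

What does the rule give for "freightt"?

Looking at the pairs, the operation is to delete the first 3 characters, then move the first 3 characters to the end (rotate left by 3).
So "freightt" becomes "ttigh".

ttigh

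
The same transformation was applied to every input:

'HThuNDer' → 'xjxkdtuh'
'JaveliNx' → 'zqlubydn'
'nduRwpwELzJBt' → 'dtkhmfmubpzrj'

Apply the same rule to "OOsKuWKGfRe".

The transformation: shift every letter 10 places backward in the alphabet (wrapping around), then convert every letter to lowercase.
Starting from "OOsKuWKGfRe": after the first operation, "EEiAkMAWvHu"; after the second, "eeiakmawvhu".

eeiakmawvhu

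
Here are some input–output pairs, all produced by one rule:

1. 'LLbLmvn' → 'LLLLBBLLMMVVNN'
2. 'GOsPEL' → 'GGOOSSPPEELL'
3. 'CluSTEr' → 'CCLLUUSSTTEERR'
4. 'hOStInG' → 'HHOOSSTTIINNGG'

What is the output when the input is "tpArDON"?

TTPPAARRDDOONN

What's happening: double every character, then convert every letter to uppercase.
On "tpArDON": the first step gives "ttppAArrDDOONN", and the second then gives "TTPPAARRDDOONN".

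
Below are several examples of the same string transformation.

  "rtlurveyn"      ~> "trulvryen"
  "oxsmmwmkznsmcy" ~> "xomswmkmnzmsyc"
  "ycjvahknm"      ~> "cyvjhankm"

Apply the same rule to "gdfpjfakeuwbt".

dgpffjkauebwt

In each case the input is transformed by: swap each adjacent pair of characters (1↔2, 3↔4, ...).
Doing the same to "gdfpjfakeuwbt": "dgpffjkauebwt".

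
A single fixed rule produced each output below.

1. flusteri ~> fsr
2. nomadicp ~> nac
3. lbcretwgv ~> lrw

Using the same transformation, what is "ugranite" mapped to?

uat

Each output is the input with this applied: keep one character in every 3, starting at position 1 (positions 1st, 4th, 7th, ...).
Doing the same to "ugranite": "uat".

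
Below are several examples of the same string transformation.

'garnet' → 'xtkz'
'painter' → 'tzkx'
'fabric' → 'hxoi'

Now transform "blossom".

yyus

The pattern: shift every letter 6 places forward in the alphabet (wrapping around), then keep only the last 4 characters.
On "blossom": the first step gives "hruyyus", and the second then gives "yyus".
(Check on "fabric": → "lghxoi" → "hxoi" ✓)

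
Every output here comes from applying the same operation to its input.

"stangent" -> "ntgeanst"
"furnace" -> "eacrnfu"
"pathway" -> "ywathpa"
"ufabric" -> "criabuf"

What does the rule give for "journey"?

The transformation: swap each adjacent pair of characters (1↔2, 3↔4, ...), then reverse the string.
For "journey", step one produces "ojrueny"; step two turns that into "yneurjo".

yneurjo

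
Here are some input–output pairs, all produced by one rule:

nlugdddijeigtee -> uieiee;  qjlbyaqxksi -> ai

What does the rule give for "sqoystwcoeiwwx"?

ooei

What's happening: keep only the vowels.
Doing the same to "sqoystwcoeiwwx": "ooei".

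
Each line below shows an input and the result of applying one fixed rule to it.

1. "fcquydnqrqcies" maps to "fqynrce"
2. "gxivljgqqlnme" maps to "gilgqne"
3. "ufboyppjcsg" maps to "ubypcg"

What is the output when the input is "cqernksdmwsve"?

censmse

Each output is the input with this applied: keep every other character starting from the first (positions 1st, 3rd, 5th, ...).
"cqernksdmwsve" → "censmse".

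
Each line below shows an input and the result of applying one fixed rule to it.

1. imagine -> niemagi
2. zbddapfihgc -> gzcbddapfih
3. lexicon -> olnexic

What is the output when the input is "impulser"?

eirmpuls

The pattern: swap the first and last characters, then move the last 2 characters to the front (rotate right by 2).
On "impulser": the first step gives "rmpulsei", and the second then gives "eirmpuls".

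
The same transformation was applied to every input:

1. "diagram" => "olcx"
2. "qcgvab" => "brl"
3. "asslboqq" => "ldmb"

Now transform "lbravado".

The rule is to shift every letter 11 places forward in the alphabet (wrapping around), then keep every other character starting from the first (positions 1st, 3rd, 5th, ...).
"lbravado" → "wcgo".

wcgo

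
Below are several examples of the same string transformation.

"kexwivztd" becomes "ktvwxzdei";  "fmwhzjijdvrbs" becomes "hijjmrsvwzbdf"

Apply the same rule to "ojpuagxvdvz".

jopuvvxzadg

Each output is the input with this applied: sort the characters into alphabetical order, then move the first 3 characters to the end (rotate left by 3).
For "ojpuagxvdvz", step one produces "adgjopuvvxz"; step two turns that into "jopuvvxzadg".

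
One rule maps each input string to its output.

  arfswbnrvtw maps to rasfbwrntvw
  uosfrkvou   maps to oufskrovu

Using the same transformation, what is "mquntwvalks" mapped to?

qmnuwtavkls

Rule — swap each adjacent pair of characters (1↔2, 3↔4, ...).
For "mquntwvalks" the result is "qmnuwtavkls".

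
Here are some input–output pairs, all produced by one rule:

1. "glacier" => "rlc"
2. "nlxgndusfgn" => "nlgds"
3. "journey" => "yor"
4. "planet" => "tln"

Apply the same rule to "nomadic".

What's happening: move the last 2 characters to the front (rotate right by 2), then keep every other character starting from the second (positions 2nd, 4th, 6th, ...).
Starting from "nomadic": after the first operation, "icnomad"; after the second, "coa".
(Check on "glacier": → "erglaci" → "rlc" ✓)

coa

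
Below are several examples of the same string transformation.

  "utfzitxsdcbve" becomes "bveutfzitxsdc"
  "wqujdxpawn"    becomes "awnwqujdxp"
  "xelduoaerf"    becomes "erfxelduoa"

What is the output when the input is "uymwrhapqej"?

The transformation: move the last 3 characters to the front (rotate right by 3).
Doing the same to "uymwrhapqej": "qejuymwrhap".

qejuymwrhap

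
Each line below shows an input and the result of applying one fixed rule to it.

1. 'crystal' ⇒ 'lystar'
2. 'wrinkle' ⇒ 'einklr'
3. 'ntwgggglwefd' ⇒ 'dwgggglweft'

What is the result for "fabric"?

Rule — delete the first character, then swap the first and last characters.
"fabric" → "abric" → "cbria".

cbria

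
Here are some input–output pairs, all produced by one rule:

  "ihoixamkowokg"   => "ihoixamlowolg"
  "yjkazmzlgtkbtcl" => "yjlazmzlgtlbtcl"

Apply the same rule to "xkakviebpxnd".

Each output is the input with this applied: replace every "k" with "l".
"xkakviebpxnd" → "xlalviebpxnd".

xlalviebpxnd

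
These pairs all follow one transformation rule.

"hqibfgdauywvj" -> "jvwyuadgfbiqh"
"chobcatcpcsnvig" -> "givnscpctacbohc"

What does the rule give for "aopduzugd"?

Each output is the input with this applied: reverse the string.
On "aopduzugd" that produces "dguzudpoa".

dguzudpoa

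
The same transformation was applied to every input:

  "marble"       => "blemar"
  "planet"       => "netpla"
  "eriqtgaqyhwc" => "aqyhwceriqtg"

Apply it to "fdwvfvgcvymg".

gcvymgfdwvfv

What's happening: swap the front and back halves of the string.
Doing the same to "fdwvfvgcvymg": "gcvymgfdwvfv".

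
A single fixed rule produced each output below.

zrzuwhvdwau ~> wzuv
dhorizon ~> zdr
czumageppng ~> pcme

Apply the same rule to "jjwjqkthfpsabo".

Rule — move the last 3 characters to the front (rotate right by 3), then keep one character in every 3, starting at position 1 (positions 1st, 4th, 7th, ...).
Working it through for "jjwjqkthfpsabo": intermediate "abojjwjqkthfps", final "ajjtp".

ajjtp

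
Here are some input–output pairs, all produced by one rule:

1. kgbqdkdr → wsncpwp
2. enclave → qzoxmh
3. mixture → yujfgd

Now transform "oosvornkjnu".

aaehadzwvz

Rule — delete the last character, then shift every letter 12 places forward in the alphabet (wrapping around).
On "oosvornkjnu" that produces "aaehadzwvz".
(Check on "mixture": → "mixtur" → "yujfgd" ✓)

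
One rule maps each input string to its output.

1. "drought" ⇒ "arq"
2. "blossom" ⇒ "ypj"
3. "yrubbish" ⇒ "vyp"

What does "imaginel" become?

fdb

Looking at the pairs, the operation is to shift every letter 3 places backward in the alphabet (wrapping around), then keep one character in every 3, starting at position 1 (positions 1st, 4th, 7th, ...).
On "imaginel": the first step gives "fjxdfkbi", and the second then gives "fdb".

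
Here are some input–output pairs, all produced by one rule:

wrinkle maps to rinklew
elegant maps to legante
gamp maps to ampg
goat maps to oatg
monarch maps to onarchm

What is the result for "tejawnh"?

ejawnht

The transformation: move the first character to the end.
Doing the same to "tejawnh": "ejawnht".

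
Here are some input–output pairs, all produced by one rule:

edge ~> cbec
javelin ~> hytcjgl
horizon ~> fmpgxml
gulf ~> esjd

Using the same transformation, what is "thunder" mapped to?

rfslbcp

Looking at the pairs, the operation is to shift every letter 2 places backward in the alphabet (wrapping around).
On "thunder" that produces "rfslbcp".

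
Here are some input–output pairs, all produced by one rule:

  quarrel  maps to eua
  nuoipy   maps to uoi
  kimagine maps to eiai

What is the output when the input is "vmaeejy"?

Each output is the input with this applied: move the last 2 characters to the front (rotate right by 2), then keep only the vowels.
Starting from "vmaeejy": after the first operation, "jyvmaee"; after the second, "aee".

aee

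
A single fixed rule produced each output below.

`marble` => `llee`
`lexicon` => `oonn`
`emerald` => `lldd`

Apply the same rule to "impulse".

ssee

Each output is the input with this applied: double every character, then keep only the last 4 characters.
So "impulse" becomes "ssee".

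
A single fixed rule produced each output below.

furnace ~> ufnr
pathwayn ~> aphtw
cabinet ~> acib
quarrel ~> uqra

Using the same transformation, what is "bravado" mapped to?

Rule — delete the last 3 characters, then swap each adjacent pair of characters (1↔2, 3↔4, ...).
Working it through for "bravado": intermediate "brav", final "rbva".

rbva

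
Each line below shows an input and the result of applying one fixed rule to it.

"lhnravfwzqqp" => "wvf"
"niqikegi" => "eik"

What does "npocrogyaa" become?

Each output is the input with this applied: take characters alternately from the front and the back (1st, last, 2nd, 2nd-last, ...), then keep only the last 3 characters.
For "npocrogyaa", step one produces "napaoycgro"; step two turns that into "gro".
(Check on "niqikegi": → "niigqeik" → "eik" ✓)

gro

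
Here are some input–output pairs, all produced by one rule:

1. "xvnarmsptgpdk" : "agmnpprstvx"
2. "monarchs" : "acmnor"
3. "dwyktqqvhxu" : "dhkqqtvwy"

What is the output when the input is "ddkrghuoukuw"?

What's happening: delete the last 2 characters, then sort the characters into alphabetical order.
Working it through for "ddkrghuoukuw": intermediate "ddkrghuouk", final "ddghkkoruu".

ddghkkoruu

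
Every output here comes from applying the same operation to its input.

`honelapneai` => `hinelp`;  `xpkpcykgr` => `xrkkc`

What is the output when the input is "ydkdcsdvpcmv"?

ymkpcd

In each case the input is transformed by: keep every other character starting from the first (positions 1st, 3rd, 5th, ...), then take characters alternately from the front and the back (1st, last, 2nd, 2nd-last, ...).
Working it through for "ydkdcsdvpcmv": intermediate "ykcdpm", final "ymkpcd".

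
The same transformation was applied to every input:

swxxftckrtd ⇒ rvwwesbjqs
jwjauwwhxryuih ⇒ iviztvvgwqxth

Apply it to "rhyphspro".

qgxogroq

Looking at the pairs, the operation is to shift every letter 1 place backward in the alphabet (wrapping around), then delete the last character.
"rhyphspro" → "qgxogroqn" → "qgxogroq".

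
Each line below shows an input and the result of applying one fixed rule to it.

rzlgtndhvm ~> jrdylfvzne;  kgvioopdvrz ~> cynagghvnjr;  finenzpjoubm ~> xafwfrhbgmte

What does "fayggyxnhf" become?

What's happening: shift every letter 8 places backward in the alphabet (wrapping around).
On "fayggyxnhf" that produces "xsqyyqpfzx".

xsqyyqpfzx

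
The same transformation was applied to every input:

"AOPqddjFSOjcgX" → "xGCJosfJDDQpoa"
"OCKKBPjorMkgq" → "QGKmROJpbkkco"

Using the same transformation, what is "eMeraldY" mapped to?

yDLAREmE

In each case the input is transformed by: flip the case of every letter, then reverse the string.
Starting from "eMeraldY": after the first operation, "EmERALDy"; after the second, "yDLAREmE".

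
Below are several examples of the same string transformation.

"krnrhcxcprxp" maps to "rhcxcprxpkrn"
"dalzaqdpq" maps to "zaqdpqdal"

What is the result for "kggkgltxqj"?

The pattern: move the first 3 characters to the end (rotate left by 3).
On "kggkgltxqj" that produces "kgltxqjkgg".

kgltxqjkgg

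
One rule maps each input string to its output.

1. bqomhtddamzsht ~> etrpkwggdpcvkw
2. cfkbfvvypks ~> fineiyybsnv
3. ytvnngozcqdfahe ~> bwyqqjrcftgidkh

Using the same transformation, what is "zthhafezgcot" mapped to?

cwkkdihcjfrw

Looking at the pairs, the operation is to shift every letter 3 places forward in the alphabet (wrapping around).
On "zthhafezgcot" that produces "cwkkdihcjfrw".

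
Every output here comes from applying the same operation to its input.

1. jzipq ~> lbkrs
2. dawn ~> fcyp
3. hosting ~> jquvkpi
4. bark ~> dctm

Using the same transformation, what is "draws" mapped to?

ftcyu

Rule — shift every letter 2 places forward in the alphabet (wrapping around).
On "draws" that produces "ftcyu".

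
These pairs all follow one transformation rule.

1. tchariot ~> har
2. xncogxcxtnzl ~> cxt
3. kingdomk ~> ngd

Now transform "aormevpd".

rme

Rule — delete the last 3 characters, then keep only the last 3 characters.
On "aormevpd" that produces "rme".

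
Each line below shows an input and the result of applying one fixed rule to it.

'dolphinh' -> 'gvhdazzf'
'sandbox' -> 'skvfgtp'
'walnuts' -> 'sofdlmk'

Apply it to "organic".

The transformation: shift every letter 8 places backward in the alphabet (wrapping around), then swap each adjacent pair of characters (1↔2, 3↔4, ...).
Starting from "organic": after the first operation, "gjysfau"; after the second, "jgsyafu".

jgsyafu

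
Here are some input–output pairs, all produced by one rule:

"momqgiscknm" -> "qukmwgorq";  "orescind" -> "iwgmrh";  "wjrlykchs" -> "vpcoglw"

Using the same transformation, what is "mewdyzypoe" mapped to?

What's happening: shift every letter 4 places forward in the alphabet (wrapping around), then delete the first 2 characters.
Working it through for "mewdyzypoe": intermediate "qiahcdctsi", final "ahcdctsi".

ahcdctsi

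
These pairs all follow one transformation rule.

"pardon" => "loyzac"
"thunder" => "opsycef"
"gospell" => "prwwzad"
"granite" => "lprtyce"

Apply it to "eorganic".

lnprtyzc

In each case the input is transformed by: sort the characters into alphabetical order, then shift every letter 11 places forward in the alphabet (wrapping around).
Starting from "eorganic": after the first operation, "aceginor"; after the second, "lnprtyzc".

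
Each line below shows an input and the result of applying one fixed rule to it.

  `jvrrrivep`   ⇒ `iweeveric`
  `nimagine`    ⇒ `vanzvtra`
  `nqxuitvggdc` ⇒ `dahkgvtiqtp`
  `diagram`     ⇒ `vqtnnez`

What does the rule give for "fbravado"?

Rule — shift every letter 13 places forward in the alphabet (wrapping around) — i.e. ROT13, then swap each adjacent pair of characters (1↔2, 3↔4, ...).
Starting from "fbravado": after the first operation, "soeninqb"; after the second, "osnenibq".

osnenibq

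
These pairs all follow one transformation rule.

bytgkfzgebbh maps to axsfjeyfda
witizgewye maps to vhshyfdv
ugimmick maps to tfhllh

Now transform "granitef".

fqzmhs

In each case the input is transformed by: shift every letter 1 place backward in the alphabet (wrapping around), then delete the last 2 characters.
Applying both steps to "granitef": "fqzmhsde", then "fqzmhs".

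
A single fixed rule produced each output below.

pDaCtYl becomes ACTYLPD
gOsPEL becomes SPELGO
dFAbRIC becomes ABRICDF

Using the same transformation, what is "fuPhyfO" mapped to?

PHYFOFU

The rule is to move the first 2 characters to the end (rotate left by 2), then convert every letter to uppercase.
On "fuPhyfO": the first step gives "PhyfOfu", and the second then gives "PHYFOFU".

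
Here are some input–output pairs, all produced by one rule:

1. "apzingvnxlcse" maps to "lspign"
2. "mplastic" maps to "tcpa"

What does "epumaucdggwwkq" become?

wqpmudg

Looking at the pairs, the operation is to keep every other character starting from the second (positions 2nd, 4th, 6th, ...), then move the last 2 characters to the front (rotate right by 2).
Starting from "epumaucdggwwkq": after the first operation, "pmudgwq"; after the second, "wqpmudg".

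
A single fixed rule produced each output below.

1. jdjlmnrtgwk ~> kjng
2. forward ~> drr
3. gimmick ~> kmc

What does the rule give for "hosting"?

Looking at the pairs, the operation is to move the last character to the front, then keep one character in every 3, starting at position 1 (positions 1st, 4th, 7th, ...).
Working it through for "hosting": intermediate "ghostin", final "gsn".
(Check on "gimmick": → "kgimmic" → "kmc" ✓)

gsn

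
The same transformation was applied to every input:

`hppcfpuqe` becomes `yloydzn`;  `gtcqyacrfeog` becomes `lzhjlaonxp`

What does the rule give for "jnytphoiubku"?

hcyqxrdktd

Looking at the pairs, the operation is to shift every letter 9 places forward in the alphabet (wrapping around), then delete the first 2 characters.
On "jnytphoiubku": the first step gives "swhcyqxrdktd", and the second then gives "hcyqxrdktd".
(Check on "hppcfpuqe": → "qyyloydzn" → "yloydzn" ✓)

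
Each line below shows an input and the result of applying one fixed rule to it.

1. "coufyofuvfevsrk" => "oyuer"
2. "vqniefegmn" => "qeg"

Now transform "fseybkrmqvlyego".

Each output is the input with this applied: keep one character in every 3, starting at position 2 (positions 2nd, 5th, 8th, ...).
For "fseybkrmqvlyego" the result is "sbmlg".

sbmlg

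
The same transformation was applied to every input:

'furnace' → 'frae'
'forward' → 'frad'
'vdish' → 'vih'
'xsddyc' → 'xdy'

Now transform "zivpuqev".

Each output is the input with this applied: keep every other character starting from the first (positions 1st, 3rd, 5th, ...).
Doing the same to "zivpuqev": "zvue".

zvue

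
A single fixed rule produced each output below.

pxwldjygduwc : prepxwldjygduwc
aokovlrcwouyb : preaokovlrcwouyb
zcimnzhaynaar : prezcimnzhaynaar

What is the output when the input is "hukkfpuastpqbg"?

prehukkfpuastpqbg

Rule — prepend "pre".
So "hukkfpuastpqbg" becomes "prehukkfpuastpqbg".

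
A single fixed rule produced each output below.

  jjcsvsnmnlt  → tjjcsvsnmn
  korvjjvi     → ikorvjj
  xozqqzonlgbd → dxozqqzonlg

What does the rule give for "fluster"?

Looking at the pairs, the operation is to move the last character to the front, then delete the last character.
"fluster" → "rflust".

rflust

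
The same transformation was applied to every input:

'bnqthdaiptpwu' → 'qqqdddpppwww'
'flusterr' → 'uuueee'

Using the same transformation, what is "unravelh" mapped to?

rrreee

The rule is to keep one character in every 3, starting at position 3 (positions 3rd, 6th, 9th, ...), then repeat every character 3 times.
Applying both steps to "unravelh": "re", then "rrreee".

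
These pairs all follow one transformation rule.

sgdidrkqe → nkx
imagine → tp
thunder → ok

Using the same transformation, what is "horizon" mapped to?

vg

Each output is the input with this applied: keep one character in every 3, starting at position 2 (positions 2nd, 5th, 8th, ...), then shift every letter 7 places forward in the alphabet (wrapping around).
Working it through for "horizon": intermediate "oz", final "vg".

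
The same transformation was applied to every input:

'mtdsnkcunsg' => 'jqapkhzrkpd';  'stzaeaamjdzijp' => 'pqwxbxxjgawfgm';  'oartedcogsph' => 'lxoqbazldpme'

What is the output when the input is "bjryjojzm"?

ygovglgwj

The rule is to shift every letter 3 places backward in the alphabet (wrapping around).
"bjryjojzm" → "ygovglgwj".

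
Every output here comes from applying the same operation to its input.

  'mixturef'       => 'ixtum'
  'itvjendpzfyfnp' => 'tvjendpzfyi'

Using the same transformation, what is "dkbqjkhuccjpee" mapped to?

What's happening: delete the last 3 characters, then move the first character to the end.
Applying both steps to "dkbqjkhuccjpee": "dkbqjkhuccj", then "kbqjkhuccjd".
(Check on "mixturef": → "mixtu" → "ixtum" ✓)

kbqjkhuccjd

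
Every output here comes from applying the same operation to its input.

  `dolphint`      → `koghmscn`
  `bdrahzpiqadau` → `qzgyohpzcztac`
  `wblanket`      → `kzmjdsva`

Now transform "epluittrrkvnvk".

The rule is to move the first 2 characters to the end (rotate left by 2), then shift every letter 1 place backward in the alphabet (wrapping around).
On "epluittrrkvnvk": the first step gives "luittrrkvnvkep", and the second then gives "kthssqqjumujdo".

kthssqqjumujdo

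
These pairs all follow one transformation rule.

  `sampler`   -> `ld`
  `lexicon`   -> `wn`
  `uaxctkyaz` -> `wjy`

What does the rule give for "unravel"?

qd

The transformation: shift every letter 1 place backward in the alphabet (wrapping around), then keep one character in every 3, starting at position 3 (positions 3rd, 6th, 9th, ...).
Applying both steps to "unravel": "tmqzudk", then "qd".
(Check on "uaxctkyaz": → "tzwbsjxzy" → "wjy" ✓)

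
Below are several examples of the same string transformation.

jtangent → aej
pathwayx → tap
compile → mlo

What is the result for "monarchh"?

ncm

The pattern: move the first 2 characters to the end (rotate left by 2), then keep one character in every 3, starting at position 1 (positions 1st, 4th, 7th, ...).
"monarchh" → "narchhmo" → "ncm".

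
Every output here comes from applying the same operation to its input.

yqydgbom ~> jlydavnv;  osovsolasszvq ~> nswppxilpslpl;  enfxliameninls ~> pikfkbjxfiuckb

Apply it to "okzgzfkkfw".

The transformation: reverse the string, then shift every letter 3 places backward in the alphabet (wrapping around).
"okzgzfkkfw" → "wfkkfzgzko" → "tchhcwdwhl".

tchhcwdwhl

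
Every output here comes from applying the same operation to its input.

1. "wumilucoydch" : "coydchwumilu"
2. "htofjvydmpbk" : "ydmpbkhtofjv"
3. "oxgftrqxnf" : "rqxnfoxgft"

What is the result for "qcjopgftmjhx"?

ftmjhxqcjopg

The rule is to swap the front and back halves of the string.
For "qcjopgftmjhx" the result is "ftmjhxqcjopg".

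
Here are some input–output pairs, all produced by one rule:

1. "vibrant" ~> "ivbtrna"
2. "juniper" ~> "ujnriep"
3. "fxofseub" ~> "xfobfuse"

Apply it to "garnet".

What's happening: move the first character to the end, then take characters alternately from the front and the back (1st, last, 2nd, 2nd-last, ...).
For "garnet", step one produces "arnetg"; step two turns that into "agrtne".

agrtne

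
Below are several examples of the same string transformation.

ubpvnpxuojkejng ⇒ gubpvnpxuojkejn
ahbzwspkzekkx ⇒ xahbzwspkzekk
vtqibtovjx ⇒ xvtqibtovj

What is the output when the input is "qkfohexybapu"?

The transformation: move the last character to the front.
For "qkfohexybapu" the result is "uqkfohexybap".

uqkfohexybap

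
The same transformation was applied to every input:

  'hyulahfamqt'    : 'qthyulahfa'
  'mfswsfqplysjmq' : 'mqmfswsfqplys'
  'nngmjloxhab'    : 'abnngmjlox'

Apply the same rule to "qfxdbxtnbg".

What's happening: move the last 2 characters to the front (rotate right by 2), then delete the last character.
For "qfxdbxtnbg", step one produces "bgqfxdbxtn"; step two turns that into "bgqfxdbxt".

bgqfxdbxt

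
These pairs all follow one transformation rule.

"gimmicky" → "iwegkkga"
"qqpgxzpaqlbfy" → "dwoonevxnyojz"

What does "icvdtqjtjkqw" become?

ougatbrohrhi

In each case the input is transformed by: move the last 2 characters to the front (rotate right by 2), then shift every letter 2 places backward in the alphabet (wrapping around).
"icvdtqjtjkqw" → "qwicvdtqjtjk" → "ougatbrohrhi".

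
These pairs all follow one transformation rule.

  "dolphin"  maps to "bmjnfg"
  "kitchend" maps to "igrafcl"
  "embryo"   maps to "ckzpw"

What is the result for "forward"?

What's happening: delete the last character, then shift every letter 2 places backward in the alphabet (wrapping around).
Applying both steps to "forward": "forwar", then "dmpuyp".

dmpuyp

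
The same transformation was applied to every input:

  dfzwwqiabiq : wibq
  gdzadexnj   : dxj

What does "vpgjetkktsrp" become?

The transformation: delete the first 3 characters, then keep every other character starting from the second (positions 2nd, 4th, 6th, ...).
For "vpgjetkktsrp", step one produces "jetkktsrp"; step two turns that into "ektr".

ektr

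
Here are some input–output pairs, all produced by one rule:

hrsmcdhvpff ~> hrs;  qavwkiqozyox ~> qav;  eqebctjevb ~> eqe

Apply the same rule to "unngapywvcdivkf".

unn

The pattern: keep only the first 3 characters.
So "unngapywvcdivkf" becomes "unn".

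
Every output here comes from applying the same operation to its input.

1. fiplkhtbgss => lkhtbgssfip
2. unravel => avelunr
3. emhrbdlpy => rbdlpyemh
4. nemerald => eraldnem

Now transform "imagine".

gineima

Each output is the input with this applied: move the first 3 characters to the end (rotate left by 3).
For "imagine" the result is "gineima".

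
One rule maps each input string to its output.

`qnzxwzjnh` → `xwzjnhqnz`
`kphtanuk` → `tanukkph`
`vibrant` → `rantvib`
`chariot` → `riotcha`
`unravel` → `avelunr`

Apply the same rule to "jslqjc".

qjcjsl

What's happening: move the first 3 characters to the end (rotate left by 3).
Doing the same to "jslqjc": "qjcjsl".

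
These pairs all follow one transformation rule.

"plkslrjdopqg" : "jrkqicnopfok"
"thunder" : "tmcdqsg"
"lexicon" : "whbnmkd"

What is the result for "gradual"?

In each case the input is transformed by: shift every letter 1 place backward in the alphabet (wrapping around), then move the first 2 characters to the end (rotate left by 2).
Working it through for "gradual": intermediate "fqzctzk", final "zctzkfq".

zctzkfq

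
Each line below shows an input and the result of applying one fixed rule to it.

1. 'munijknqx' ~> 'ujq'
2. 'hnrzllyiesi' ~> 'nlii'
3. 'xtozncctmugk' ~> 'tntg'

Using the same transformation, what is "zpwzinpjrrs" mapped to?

pijs

Rule — keep one character in every 3, starting at position 2 (positions 2nd, 5th, 8th, ...).
Applying that to "zpwzinpjrrs" gives "pijs".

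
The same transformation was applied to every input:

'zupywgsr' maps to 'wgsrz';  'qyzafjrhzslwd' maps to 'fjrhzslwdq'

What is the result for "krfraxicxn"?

Rule — move the first character to the end, then delete the first 3 characters.
Working it through for "krfraxicxn": intermediate "rfraxicxnk", final "axicxnk".
(Check on "zupywgsr": → "upywgsrz" → "wgsrz" ✓)

axicxnk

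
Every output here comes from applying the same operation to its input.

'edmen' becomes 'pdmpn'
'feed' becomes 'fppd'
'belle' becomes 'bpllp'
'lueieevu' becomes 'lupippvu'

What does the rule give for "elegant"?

Each output is the input with this applied: replace every "e" with "p".
Applying that to "elegant" gives "plpgant".

plpgant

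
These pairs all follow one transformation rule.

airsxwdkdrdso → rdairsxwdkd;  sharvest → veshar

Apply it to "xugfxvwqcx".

wqxugfxv

Looking at the pairs, the operation is to delete the last 2 characters, then move the last 2 characters to the front (rotate right by 2).
Starting from "xugfxvwqcx": after the first operation, "xugfxvwq"; after the second, "wqxugfxv".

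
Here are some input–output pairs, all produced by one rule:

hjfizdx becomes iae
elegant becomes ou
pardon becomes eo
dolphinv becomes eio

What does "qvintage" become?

In each case the input is transformed by: shift every letter 1 place forward in the alphabet (wrapping around), then keep only the vowels.
On "qvintage": the first step gives "rwjoubhf", and the second then gives "ou".

ou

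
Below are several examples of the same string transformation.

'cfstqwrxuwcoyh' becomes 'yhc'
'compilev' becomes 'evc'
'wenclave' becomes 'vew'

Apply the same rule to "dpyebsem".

emd

Looking at the pairs, the operation is to move the first character to the end, then keep only the last 3 characters.
Working it through for "dpyebsem": intermediate "pyebsemd", final "emd".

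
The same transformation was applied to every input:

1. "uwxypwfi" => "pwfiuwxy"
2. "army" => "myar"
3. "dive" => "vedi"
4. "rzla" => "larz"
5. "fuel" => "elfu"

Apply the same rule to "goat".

Rule — swap the front and back halves of the string.
Doing the same to "goat": "atgo".

atgo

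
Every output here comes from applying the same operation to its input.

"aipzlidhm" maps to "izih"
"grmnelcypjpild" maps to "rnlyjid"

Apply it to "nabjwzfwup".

ajzwp

The rule is to keep every other character starting from the second (positions 2nd, 4th, 6th, ...).
For "nabjwzfwup" the result is "ajzwp".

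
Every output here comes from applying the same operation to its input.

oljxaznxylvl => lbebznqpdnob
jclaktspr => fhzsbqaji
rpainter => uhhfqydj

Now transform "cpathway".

Each output is the input with this applied: move the last 2 characters to the front (rotate right by 2), then shift every letter 10 places backward in the alphabet (wrapping around).
Working it through for "cpathway": intermediate "aycpathw", final "qosfqjxm".

qosfqjxm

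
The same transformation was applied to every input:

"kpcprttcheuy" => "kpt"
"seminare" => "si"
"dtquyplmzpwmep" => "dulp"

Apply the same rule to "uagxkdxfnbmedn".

The transformation: keep one character in every 3, starting at position 1 (positions 1st, 4th, 7th, ...), then delete the last character.
On "uagxkdxfnbmedn": the first step gives "uxxbd", and the second then gives "uxxb".
(Check on "seminare": → "sir" → "si" ✓)

uxxb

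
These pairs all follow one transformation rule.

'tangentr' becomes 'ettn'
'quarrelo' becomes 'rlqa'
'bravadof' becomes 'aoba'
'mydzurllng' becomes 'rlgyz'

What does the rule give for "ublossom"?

soul

The pattern: swap the front and back halves of the string, then keep every other character starting from the first (positions 1st, 3rd, 5th, ...).
For "ublossom", step one produces "ssomublo"; step two turns that into "soul".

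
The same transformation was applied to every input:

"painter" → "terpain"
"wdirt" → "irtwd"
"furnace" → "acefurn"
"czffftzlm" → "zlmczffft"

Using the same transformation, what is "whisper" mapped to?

perwhis

In each case the input is transformed by: move the last 3 characters to the front (rotate right by 3).
On "whisper" that produces "perwhis".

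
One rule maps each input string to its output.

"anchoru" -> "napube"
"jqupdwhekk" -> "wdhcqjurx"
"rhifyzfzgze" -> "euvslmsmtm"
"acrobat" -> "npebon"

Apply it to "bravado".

oeninq

In each case the input is transformed by: shift every letter 13 places forward in the alphabet (wrapping around) — i.e. ROT13, then delete the last character.
Starting from "bravado": after the first operation, "oeninqb"; after the second, "oeninq".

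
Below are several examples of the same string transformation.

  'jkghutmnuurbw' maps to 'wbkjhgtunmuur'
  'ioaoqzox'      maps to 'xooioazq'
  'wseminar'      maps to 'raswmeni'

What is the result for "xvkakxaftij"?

Rule — move the last 2 characters to the front (rotate right by 2), then swap each adjacent pair of characters (1↔2, 3↔4, ...).
Applying both steps to "xvkakxaftij": "ijxvkakxaft", then "jivxakxkfat".

jivxakxkfat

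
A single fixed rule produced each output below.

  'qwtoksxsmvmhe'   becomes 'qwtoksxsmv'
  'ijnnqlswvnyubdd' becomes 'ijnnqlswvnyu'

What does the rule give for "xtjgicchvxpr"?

Each output is the input with this applied: delete the last 3 characters.
Doing the same to "xtjgicchvxpr": "xtjgicchv".

xtjgicchv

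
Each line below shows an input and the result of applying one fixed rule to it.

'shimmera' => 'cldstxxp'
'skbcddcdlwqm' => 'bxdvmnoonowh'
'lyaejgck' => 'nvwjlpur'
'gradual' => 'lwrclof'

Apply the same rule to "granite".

The pattern: shift every letter 11 places forward in the alphabet (wrapping around), then move the last 2 characters to the front (rotate right by 2).
Starting from "granite": after the first operation, "rclytep"; after the second, "eprclyt".

eprclyt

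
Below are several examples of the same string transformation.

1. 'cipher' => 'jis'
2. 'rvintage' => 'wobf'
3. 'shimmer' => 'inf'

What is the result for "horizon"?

In each case the input is transformed by: keep every other character starting from the second (positions 2nd, 4th, 6th, ...), then shift every letter 1 place forward in the alphabet (wrapping around).
"horizon" → "oio" → "pjp".

pjp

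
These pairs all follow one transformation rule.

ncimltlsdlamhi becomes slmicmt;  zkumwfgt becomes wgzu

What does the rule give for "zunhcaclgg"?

alguh

Looking at the pairs, the operation is to swap the front and back halves of the string, then keep every other character starting from the first (positions 1st, 3rd, 5th, ...).
Working it through for "zunhcaclgg": intermediate "aclggzunhc", final "alguh".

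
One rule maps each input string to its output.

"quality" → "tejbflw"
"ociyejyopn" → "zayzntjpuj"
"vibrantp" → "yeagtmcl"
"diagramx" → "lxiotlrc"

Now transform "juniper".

Looking at the pairs, the operation is to move the last 3 characters to the front (rotate right by 3), then shift every letter 11 places forward in the alphabet (wrapping around).
On "juniper": the first step gives "perjuni", and the second then gives "apcufyt".

apcufyt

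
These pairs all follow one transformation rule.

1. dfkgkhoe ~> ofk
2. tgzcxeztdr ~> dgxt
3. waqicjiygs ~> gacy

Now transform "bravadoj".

ora

What's happening: move the last 2 characters to the front (rotate right by 2), then keep one character in every 3, starting at position 1 (positions 1st, 4th, 7th, ...).
For "bravadoj", step one produces "ojbravad"; step two turns that into "ora".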